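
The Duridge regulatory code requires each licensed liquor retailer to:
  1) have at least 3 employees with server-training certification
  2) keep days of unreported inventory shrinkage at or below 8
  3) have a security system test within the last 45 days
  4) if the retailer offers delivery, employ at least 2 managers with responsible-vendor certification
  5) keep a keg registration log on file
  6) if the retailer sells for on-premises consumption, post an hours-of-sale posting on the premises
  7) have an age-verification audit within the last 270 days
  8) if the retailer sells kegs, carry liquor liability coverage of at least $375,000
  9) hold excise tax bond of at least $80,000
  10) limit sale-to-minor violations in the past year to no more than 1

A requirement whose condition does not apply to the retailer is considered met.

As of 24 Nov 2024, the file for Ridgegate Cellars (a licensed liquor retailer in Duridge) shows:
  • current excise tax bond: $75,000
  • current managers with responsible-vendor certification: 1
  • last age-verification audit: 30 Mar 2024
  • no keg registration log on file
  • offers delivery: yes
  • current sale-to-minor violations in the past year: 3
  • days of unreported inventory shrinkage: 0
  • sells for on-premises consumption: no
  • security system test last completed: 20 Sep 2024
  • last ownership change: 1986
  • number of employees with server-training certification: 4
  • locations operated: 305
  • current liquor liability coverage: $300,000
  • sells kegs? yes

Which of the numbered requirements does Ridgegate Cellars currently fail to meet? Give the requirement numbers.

3, 4, 5, 8, 9, 10

1. employees with server-training certification 4 ≥ 3 → met
2. days of unreported inventory shrinkage 0 ≤ 8 → met
3. security system test 65 days ago vs limit 45 → not met
4. condition 'offers delivery' holds; managers with responsible-vendor certification 1 < 2 → not met
5. keg registration log absent → not met
6. condition 'sells for on-premises consumption' does not hold → requirement n/a → met
7. age-verification audit 239 days ago vs limit 270 → met
8. condition 'sells kegs' holds; liquor liability coverage $300,000 < $375,000 → not met
9. excise tax bond $75,000 < $80,000 → not met
10. sale-to-minor violations in the past year 3 > 1 → not met
Not met: 3, 4, 5, 8, 9, 10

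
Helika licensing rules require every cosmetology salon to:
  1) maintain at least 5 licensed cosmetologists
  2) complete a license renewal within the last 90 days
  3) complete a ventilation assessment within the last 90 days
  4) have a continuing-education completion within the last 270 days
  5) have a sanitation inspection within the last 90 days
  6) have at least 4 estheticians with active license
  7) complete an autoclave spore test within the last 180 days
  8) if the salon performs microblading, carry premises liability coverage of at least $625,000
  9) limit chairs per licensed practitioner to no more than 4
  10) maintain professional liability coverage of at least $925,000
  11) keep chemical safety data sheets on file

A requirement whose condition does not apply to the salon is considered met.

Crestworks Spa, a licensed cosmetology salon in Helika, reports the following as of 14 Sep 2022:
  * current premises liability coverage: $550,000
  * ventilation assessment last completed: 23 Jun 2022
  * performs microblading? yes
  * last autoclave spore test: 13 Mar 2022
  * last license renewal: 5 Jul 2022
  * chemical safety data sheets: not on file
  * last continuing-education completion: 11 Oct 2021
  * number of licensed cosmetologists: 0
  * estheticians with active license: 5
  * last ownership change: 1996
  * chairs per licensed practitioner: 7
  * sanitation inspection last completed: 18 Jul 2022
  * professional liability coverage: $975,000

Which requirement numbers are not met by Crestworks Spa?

1. licensed cosmetologists 0 < 5 → not met
2. license renewal 71 days ago vs limit 90 → met
3. ventilation assessment 83 days ago vs limit 90 → met
4. continuing-education completion 338 days ago vs limit 270 → not met
5. sanitation inspection 58 days ago vs limit 90 → met
6. estheticians with active license 5 ≥ 4 → met
7. autoclave spore test 185 days ago vs limit 180 → not met
8. condition 'performs microblading' holds; premises liability coverage $550,000 < $625,000 → not met
9. chairs per licensed practitioner 7 > 4 → not met
10. professional liability coverage $975,000 ≥ $925,000 → met
11. chemical safety data sheets absent → not met
Not met: 1, 4, 7, 8, 9, 11

1, 4, 7, 8, 9, 11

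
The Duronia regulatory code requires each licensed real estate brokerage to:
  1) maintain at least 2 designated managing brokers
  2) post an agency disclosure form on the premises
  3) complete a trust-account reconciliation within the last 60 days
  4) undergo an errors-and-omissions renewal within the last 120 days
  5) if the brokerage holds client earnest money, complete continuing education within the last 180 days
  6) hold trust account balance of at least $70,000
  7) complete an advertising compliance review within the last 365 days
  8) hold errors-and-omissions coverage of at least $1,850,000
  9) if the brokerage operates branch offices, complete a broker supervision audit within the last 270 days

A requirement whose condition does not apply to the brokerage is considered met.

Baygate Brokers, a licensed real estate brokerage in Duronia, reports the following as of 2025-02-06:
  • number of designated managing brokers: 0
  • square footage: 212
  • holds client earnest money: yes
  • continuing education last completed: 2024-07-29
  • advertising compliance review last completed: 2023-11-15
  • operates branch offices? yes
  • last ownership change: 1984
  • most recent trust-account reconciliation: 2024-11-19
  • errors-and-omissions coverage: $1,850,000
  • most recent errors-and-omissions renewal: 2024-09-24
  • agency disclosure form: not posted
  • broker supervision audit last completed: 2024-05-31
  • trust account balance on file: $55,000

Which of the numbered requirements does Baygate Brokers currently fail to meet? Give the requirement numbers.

1. designated managing brokers 0 < 2 → not met
2. agency disclosure form absent → not met
3. trust-account reconciliation 79 days ago vs limit 60 → not met
4. errors-and-omissions renewal 135 days ago vs limit 120 → not met
5. condition 'holds client earnest money' holds; continuing education 192 days ago vs limit 180 → not met
6. trust account balance $55,000 < $70,000 → not met
7. advertising compliance review 449 days ago vs limit 365 → not met
8. errors-and-omissions coverage $1,850,000 ≥ $1,850,000 → met
9. condition 'operates branch offices' holds; broker supervision audit 251 days ago vs limit 270 → met
Not met: 1, 2, 3, 4, 5, 6, 7

1, 2, 3, 4, 5, 6, 7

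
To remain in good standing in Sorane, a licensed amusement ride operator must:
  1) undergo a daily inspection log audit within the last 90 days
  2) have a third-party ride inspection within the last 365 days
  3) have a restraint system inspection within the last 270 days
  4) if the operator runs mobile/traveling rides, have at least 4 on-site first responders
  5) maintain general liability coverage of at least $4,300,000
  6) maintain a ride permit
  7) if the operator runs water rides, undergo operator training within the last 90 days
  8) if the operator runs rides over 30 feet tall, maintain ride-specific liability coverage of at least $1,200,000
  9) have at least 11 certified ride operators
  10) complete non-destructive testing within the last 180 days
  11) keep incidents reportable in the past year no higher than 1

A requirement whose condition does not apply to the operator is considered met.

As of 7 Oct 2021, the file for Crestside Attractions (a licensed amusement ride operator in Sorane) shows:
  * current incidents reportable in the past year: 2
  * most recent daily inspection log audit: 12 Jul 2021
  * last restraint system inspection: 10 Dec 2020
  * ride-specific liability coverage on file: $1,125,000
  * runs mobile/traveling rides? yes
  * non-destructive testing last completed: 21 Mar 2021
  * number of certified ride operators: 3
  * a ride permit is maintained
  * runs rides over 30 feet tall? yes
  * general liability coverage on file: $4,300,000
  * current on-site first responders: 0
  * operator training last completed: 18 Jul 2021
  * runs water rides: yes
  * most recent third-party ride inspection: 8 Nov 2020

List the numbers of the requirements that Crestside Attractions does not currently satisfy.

3, 4, 8, 9, 10, 11

1. daily inspection log audit 87 days ago vs limit 90 → met
2. third-party ride inspection 333 days ago vs limit 365 → met
3. restraint system inspection 301 days ago vs limit 270 → not met
4. condition 'runs mobile/traveling rides' holds; on-site first responders 0 < 4 → not met
5. general liability coverage $4,300,000 ≥ $4,300,000 → met
6. ride permit present → met
7. condition 'runs water rides' holds; operator training 81 days ago vs limit 90 → met
8. condition 'runs rides over 30 feet tall' holds; ride-specific liability coverage $1,125,000 < $1,200,000 → not met
9. certified ride operators 3 < 11 → not met
10. non-destructive testing 200 days ago vs limit 180 → not met
11. incidents reportable in the past year 2 > 1 → not met
Not met: 3, 4, 8, 9, 10, 11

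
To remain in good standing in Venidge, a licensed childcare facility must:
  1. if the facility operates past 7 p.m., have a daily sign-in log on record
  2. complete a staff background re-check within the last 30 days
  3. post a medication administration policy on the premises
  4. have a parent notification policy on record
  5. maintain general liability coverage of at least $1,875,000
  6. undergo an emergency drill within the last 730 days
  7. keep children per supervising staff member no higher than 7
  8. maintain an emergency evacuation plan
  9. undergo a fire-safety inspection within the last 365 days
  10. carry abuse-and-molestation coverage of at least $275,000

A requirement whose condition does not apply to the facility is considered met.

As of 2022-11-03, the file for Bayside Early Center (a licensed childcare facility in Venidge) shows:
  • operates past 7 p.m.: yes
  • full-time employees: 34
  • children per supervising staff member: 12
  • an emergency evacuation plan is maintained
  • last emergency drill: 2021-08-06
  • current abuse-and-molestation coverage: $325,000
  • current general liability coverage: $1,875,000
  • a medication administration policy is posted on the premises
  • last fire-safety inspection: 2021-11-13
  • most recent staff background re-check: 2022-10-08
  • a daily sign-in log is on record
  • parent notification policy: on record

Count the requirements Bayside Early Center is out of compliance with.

1

1. condition 'operates past 7 p.m.' holds; daily sign-in log present → met
2. staff background re-check 26 days ago vs limit 30 → met
3. medication administration policy present → met
4. parent notification policy present → met
5. general liability coverage $1,875,000 ≥ $1,875,000 → met
6. emergency drill 454 days ago vs limit 730 → met
7. children per supervising staff member 12 > 7 → not met
8. emergency evacuation plan present → met
9. fire-safety inspection 355 days ago vs limit 365 → met
10. abuse-and-molestation coverage $325,000 ≥ $275,000 → met
Not met: 1 of 10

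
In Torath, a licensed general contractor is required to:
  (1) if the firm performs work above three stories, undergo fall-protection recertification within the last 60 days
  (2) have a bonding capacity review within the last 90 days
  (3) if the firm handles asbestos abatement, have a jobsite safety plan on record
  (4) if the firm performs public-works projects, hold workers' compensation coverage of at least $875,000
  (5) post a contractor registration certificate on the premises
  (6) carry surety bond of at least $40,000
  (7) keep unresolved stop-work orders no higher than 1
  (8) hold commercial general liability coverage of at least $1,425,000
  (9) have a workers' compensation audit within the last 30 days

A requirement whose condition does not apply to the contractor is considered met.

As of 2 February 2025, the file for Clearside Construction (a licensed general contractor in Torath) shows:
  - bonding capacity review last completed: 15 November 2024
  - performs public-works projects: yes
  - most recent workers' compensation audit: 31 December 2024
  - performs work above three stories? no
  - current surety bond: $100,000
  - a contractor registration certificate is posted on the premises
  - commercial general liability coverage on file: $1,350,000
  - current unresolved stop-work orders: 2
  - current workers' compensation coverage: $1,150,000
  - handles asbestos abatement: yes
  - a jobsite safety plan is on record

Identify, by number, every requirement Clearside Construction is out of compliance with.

1. condition 'performs work above three stories' does not hold → requirement n/a → met
2. bonding capacity review 79 days ago vs limit 90 → met
3. condition 'handles asbestos abatement' holds; jobsite safety plan present → met
4. condition 'performs public-works projects' holds; workers' compensation coverage $1,150,000 ≥ $875,000 → met
5. contractor registration certificate present → met
6. surety bond $100,000 ≥ $40,000 → met
7. unresolved stop-work orders 2 > 1 → not met
8. commercial general liability coverage $1,350,000 < $1,425,000 → not met
9. workers' compensation audit 33 days ago vs limit 30 → not met
Not met: 7, 8, 9

7, 8, 9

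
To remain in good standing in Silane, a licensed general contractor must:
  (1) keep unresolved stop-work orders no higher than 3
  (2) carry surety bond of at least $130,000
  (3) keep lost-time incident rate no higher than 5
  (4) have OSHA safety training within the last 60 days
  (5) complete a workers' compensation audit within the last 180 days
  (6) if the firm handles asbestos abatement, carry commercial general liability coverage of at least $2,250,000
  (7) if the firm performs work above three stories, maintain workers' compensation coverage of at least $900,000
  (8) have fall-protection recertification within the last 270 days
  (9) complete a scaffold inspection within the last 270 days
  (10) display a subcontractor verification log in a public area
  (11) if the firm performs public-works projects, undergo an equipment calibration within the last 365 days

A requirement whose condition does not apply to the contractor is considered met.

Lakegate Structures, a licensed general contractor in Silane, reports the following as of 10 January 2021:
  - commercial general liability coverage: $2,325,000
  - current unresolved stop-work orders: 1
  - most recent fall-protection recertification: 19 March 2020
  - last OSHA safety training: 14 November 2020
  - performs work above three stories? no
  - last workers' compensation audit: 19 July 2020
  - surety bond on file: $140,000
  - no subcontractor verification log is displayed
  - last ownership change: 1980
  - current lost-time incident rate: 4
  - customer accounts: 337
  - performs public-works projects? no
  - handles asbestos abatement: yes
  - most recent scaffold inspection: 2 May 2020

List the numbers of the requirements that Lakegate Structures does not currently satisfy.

8, 10

1. unresolved stop-work orders 1 ≤ 3 → met
2. surety bond $140,000 ≥ $130,000 → met
3. lost-time incident rate 4 ≤ 5 → met
4. OSHA safety training 57 days ago vs limit 60 → met
5. workers' compensation audit 175 days ago vs limit 180 → met
6. condition 'handles asbestos abatement' holds; commercial general liability coverage $2,325,000 ≥ $2,250,000 → met
7. condition 'performs work above three stories' does not hold → requirement n/a → met
8. fall-protection recertification 297 days ago vs limit 270 → not met
9. scaffold inspection 253 days ago vs limit 270 → met
10. subcontractor verification log absent → not met
11. condition 'performs public-works projects' does not hold → requirement n/a → met
Not met: 8, 10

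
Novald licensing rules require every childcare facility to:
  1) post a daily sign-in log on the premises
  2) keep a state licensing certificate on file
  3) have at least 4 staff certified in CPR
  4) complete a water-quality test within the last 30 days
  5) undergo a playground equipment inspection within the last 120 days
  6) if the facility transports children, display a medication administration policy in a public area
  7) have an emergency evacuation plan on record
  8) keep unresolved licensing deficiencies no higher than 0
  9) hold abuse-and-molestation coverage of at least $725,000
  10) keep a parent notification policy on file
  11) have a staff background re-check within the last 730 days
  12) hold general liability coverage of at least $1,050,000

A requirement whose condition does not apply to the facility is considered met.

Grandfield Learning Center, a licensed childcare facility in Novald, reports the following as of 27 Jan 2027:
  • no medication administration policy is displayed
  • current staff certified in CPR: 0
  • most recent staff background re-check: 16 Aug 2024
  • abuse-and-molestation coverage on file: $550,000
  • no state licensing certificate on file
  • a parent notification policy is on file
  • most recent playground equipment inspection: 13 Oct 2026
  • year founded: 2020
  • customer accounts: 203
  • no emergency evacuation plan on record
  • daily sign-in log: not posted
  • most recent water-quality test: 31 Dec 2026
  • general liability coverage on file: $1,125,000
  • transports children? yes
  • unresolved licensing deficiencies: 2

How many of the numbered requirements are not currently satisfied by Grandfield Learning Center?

1. daily sign-in log absent → not met
2. state licensing certificate absent → not met
3. staff certified in CPR 0 < 4 → not met
4. water-quality test 27 days ago vs limit 30 → met
5. playground equipment inspection 106 days ago vs limit 120 → met
6. condition 'transports children' holds; medication administration policy absent → not met
7. emergency evacuation plan absent → not met
8. unresolved licensing deficiencies 2 > 0 → not met
9. abuse-and-molestation coverage $550,000 < $725,000 → not met
10. parent notification policy present → met
11. staff background re-check 894 days ago vs limit 730 → not met
12. general liability coverage $1,125,000 ≥ $1,050,000 → met
Not met: 8 of 12

8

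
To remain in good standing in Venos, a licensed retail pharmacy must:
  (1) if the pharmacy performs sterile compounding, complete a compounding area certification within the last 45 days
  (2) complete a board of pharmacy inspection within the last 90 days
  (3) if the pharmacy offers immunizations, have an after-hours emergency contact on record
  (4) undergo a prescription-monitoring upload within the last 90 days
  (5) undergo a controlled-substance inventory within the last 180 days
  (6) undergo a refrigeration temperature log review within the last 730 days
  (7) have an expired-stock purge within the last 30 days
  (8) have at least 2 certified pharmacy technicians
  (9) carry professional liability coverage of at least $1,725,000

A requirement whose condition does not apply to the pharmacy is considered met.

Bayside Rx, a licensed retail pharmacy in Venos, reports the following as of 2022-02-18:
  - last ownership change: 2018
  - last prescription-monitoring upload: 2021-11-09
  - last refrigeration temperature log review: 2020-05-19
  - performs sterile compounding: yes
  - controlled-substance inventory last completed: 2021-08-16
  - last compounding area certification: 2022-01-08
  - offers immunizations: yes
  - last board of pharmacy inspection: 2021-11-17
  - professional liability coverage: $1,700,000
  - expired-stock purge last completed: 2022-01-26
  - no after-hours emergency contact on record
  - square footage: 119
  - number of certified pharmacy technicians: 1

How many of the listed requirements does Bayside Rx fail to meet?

6

1. condition 'performs sterile compounding' holds; compounding area certification 41 days ago vs limit 45 → met
2. board of pharmacy inspection 93 days ago vs limit 90 → not met
3. condition 'offers immunizations' holds; after-hours emergency contact absent → not met
4. prescription-monitoring upload 101 days ago vs limit 90 → not met
5. controlled-substance inventory 186 days ago vs limit 180 → not met
6. refrigeration temperature log review 640 days ago vs limit 730 → met
7. expired-stock purge 23 days ago vs limit 30 → met
8. certified pharmacy technicians 1 < 2 → not met
9. professional liability coverage $1,700,000 < $1,725,000 → not met
Not met: 6 of 9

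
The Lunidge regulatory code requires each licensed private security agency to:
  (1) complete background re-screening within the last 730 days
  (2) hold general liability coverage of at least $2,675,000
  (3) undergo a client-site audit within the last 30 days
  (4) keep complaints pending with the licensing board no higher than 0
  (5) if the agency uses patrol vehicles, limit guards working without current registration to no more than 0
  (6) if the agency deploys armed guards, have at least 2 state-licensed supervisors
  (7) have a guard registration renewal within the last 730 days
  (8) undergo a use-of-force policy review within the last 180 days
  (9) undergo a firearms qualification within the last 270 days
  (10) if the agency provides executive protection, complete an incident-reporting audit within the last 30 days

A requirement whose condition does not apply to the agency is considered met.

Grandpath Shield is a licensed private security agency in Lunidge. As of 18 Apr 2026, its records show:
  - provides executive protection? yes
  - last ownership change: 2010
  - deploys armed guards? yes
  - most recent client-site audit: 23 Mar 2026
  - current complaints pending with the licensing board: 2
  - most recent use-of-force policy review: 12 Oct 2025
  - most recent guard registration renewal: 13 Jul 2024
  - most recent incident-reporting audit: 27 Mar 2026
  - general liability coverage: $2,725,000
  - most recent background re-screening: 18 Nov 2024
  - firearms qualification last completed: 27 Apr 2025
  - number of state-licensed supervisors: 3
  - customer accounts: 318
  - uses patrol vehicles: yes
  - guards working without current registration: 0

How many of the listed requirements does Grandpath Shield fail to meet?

1. background re-screening 516 days ago vs limit 730 → met
2. general liability coverage $2,725,000 ≥ $2,675,000 → met
3. client-site audit 26 days ago vs limit 30 → met
4. complaints pending with the licensing board 2 > 0 → not met
5. condition 'uses patrol vehicles' holds; guards working without current registration 0 ≤ 0 → met
6. condition 'deploys armed guards' holds; state-licensed supervisors 3 ≥ 2 → met
7. guard registration renewal 644 days ago vs limit 730 → met
8. use-of-force policy review 188 days ago vs limit 180 → not met
9. firearms qualification 356 days ago vs limit 270 → not met
10. condition 'provides executive protection' holds; incident-reporting audit 22 days ago vs limit 30 → met
Not met: 3 of 10

3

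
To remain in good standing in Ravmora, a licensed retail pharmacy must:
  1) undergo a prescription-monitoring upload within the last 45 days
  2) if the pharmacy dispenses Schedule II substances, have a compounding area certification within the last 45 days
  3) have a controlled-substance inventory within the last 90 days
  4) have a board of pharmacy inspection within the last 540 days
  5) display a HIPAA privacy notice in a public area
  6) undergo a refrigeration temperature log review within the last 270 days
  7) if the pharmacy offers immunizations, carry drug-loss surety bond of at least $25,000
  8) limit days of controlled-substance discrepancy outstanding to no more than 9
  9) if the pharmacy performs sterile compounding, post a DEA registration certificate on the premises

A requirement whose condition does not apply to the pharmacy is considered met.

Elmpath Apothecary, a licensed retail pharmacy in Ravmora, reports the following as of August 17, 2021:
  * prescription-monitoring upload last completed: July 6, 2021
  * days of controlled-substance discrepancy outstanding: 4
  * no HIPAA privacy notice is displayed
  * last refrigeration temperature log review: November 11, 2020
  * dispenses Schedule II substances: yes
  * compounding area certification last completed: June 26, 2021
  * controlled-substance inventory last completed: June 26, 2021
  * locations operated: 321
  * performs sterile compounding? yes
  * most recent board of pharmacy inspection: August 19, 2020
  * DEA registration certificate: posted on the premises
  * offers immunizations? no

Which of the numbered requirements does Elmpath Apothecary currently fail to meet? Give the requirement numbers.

2, 5, 6

1. prescription-monitoring upload 42 days ago vs limit 45 → met
2. condition 'dispenses Schedule II substances' holds; compounding area certification 52 days ago vs limit 45 → not met
3. controlled-substance inventory 52 days ago vs limit 90 → met
4. board of pharmacy inspection 363 days ago vs limit 540 → met
5. HIPAA privacy notice absent → not met
6. refrigeration temperature log review 279 days ago vs limit 270 → not met
7. condition 'offers immunizations' does not hold → requirement n/a → met
8. days of controlled-substance discrepancy outstanding 4 ≤ 9 → met
9. condition 'performs sterile compounding' holds; DEA registration certificate present → met
Not met: 2, 5, 6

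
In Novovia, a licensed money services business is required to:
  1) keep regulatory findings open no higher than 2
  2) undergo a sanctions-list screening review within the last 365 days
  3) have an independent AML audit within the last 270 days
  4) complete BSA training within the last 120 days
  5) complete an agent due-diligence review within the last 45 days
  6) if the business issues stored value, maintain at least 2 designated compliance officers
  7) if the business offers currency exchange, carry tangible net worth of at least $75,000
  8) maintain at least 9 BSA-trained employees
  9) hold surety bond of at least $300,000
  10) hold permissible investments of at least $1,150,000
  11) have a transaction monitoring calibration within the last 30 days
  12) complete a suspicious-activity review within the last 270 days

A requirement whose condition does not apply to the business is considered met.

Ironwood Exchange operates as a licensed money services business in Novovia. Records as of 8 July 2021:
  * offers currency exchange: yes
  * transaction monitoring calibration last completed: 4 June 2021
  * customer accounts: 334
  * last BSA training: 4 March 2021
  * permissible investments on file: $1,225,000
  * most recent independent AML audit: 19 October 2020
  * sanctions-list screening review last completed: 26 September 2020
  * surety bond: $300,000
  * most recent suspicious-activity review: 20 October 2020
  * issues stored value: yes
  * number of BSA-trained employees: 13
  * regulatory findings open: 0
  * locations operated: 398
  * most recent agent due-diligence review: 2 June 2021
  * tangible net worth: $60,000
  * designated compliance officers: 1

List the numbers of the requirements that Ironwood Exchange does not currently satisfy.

1. regulatory findings open 0 ≤ 2 → met
2. sanctions-list screening review 285 days ago vs limit 365 → met
3. independent AML audit 262 days ago vs limit 270 → met
4. BSA training 126 days ago vs limit 120 → not met
5. agent due-diligence review 36 days ago vs limit 45 → met
6. condition 'issues stored value' holds; designated compliance officers 1 < 2 → not met
7. condition 'offers currency exchange' holds; tangible net worth $60,000 < $75,000 → not met
8. BSA-trained employees 13 ≥ 9 → met
9. surety bond $300,000 ≥ $300,000 → met
10. permissible investments $1,225,000 ≥ $1,150,000 → met
11. transaction monitoring calibration 34 days ago vs limit 30 → not met
12. suspicious-activity review 261 days ago vs limit 270 → met
Not met: 4, 6, 7, 11

4, 6, 7, 11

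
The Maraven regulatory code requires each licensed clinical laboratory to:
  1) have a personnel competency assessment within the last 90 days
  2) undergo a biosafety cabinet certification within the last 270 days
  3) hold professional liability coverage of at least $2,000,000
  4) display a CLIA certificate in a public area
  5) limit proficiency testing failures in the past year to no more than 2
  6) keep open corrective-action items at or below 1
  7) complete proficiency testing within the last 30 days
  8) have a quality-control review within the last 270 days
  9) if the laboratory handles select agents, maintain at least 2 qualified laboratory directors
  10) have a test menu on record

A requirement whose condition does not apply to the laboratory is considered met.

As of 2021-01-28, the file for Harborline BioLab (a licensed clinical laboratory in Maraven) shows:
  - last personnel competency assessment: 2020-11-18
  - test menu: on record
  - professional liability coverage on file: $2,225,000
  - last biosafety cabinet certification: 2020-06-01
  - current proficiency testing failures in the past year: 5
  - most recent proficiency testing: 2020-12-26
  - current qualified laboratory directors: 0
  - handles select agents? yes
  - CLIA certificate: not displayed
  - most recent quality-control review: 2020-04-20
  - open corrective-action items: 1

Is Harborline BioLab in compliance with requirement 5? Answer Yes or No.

5. proficiency testing failures in the past year 5 > 2 → not met

No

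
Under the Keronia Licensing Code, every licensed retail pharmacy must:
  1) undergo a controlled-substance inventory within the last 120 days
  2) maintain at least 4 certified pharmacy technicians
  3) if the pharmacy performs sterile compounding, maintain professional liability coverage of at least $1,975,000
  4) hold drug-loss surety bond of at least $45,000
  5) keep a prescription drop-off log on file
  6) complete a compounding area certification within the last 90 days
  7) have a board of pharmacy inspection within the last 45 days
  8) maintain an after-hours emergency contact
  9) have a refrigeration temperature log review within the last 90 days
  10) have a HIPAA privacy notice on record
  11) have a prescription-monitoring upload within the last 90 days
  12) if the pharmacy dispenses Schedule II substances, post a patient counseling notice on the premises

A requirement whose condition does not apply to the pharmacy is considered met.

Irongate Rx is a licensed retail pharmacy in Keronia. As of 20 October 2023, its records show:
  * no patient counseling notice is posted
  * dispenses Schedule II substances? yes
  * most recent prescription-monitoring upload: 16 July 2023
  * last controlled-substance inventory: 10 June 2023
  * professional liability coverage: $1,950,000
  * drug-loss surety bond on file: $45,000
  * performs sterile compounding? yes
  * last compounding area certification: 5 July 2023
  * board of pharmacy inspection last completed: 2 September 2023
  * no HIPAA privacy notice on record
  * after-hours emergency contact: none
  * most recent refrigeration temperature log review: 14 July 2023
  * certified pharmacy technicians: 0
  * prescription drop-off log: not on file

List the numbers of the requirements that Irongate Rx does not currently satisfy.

1, 2, 3, 5, 6, 7, 8, 9, 10, 11, 12

1. controlled-substance inventory 132 days ago vs limit 120 → not met
2. certified pharmacy technicians 0 < 4 → not met
3. condition 'performs sterile compounding' holds; professional liability coverage $1,950,000 < $1,975,000 → not met
4. drug-loss surety bond $45,000 ≥ $45,000 → met
5. prescription drop-off log absent → not met
6. compounding area certification 107 days ago vs limit 90 → not met
7. board of pharmacy inspection 48 days ago vs limit 45 → not met
8. after-hours emergency contact absent → not met
9. refrigeration temperature log review 98 days ago vs limit 90 → not met
10. HIPAA privacy notice absent → not met
11. prescription-monitoring upload 96 days ago vs limit 90 → not met
12. condition 'dispenses Schedule II substances' holds; patient counseling notice absent → not met
Not met: 1, 2, 3, 5, 6, 7, 8, 9, 10, 11, 12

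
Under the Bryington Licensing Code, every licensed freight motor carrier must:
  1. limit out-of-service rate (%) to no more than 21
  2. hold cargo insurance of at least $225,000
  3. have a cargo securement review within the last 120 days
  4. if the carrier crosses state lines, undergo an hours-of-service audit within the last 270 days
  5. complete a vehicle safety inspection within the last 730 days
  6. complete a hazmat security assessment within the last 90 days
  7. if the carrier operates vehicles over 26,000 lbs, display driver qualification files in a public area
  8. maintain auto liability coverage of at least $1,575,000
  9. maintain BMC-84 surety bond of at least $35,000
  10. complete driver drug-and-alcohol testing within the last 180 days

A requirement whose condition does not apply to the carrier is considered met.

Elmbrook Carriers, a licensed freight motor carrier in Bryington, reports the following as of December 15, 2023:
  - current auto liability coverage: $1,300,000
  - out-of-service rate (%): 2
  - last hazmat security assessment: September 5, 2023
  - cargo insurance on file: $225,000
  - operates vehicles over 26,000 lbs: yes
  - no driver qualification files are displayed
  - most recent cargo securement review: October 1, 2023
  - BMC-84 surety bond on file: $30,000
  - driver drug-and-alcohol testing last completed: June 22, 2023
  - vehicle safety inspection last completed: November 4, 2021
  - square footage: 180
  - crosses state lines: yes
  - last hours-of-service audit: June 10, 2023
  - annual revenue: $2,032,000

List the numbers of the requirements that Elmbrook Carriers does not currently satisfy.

5, 6, 7, 8, 9

1. out-of-service rate (%) 2 ≤ 21 → met
2. cargo insurance $225,000 ≥ $225,000 → met
3. cargo securement review 75 days ago vs limit 120 → met
4. condition 'crosses state lines' holds; hours-of-service audit 188 days ago vs limit 270 → met
5. vehicle safety inspection 771 days ago vs limit 730 → not met
6. hazmat security assessment 101 days ago vs limit 90 → not met
7. condition 'operates vehicles over 26,000 lbs' holds; driver qualification files absent → not met
8. auto liability coverage $1,300,000 < $1,575,000 → not met
9. BMC-84 surety bond $30,000 < $35,000 → not met
10. driver drug-and-alcohol testing 176 days ago vs limit 180 → met
Not met: 5, 6, 7, 8, 9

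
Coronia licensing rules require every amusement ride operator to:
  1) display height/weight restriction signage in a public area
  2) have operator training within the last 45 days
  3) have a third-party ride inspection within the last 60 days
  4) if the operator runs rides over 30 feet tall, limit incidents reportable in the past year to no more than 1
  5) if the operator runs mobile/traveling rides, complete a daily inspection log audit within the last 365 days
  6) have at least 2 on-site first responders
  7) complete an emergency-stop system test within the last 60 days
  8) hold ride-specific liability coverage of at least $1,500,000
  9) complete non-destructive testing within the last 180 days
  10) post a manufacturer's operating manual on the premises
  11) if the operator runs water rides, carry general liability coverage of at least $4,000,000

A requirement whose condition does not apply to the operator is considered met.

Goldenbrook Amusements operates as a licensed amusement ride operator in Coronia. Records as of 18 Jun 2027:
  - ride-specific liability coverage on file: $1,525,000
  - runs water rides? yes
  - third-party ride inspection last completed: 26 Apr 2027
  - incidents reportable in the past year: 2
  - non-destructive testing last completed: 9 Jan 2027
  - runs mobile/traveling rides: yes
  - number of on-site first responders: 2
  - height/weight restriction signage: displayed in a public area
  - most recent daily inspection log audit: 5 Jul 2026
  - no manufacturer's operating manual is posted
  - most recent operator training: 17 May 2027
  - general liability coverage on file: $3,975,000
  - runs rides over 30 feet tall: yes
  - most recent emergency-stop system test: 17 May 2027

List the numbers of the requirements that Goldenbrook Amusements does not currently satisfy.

1. height/weight restriction signage present → met
2. operator training 32 days ago vs limit 45 → met
3. third-party ride inspection 53 days ago vs limit 60 → met
4. condition 'runs rides over 30 feet tall' holds; incidents reportable in the past year 2 > 1 → not met
5. condition 'runs mobile/traveling rides' holds; daily inspection log audit 348 days ago vs limit 365 → met
6. on-site first responders 2 ≥ 2 → met
7. emergency-stop system test 32 days ago vs limit 60 → met
8. ride-specific liability coverage $1,525,000 ≥ $1,500,000 → met
9. non-destructive testing 160 days ago vs limit 180 → met
10. manufacturer's operating manual absent → not met
11. condition 'runs water rides' holds; general liability coverage $3,975,000 < $4,000,000 → not met
Not met: 4, 10, 11

4, 10, 11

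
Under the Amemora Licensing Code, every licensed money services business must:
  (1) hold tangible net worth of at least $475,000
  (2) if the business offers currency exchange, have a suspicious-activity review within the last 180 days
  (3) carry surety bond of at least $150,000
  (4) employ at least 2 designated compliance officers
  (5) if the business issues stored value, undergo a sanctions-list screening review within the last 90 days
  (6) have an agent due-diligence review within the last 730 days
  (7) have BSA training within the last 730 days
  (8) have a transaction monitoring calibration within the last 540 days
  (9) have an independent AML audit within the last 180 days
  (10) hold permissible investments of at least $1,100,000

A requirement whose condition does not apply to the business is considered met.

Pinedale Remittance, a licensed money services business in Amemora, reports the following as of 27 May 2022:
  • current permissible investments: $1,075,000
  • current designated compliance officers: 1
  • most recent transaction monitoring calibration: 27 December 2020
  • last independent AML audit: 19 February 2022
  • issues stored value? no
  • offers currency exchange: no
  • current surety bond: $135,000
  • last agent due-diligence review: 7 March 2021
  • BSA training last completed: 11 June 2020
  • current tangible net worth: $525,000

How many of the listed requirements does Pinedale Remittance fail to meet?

1. tangible net worth $525,000 ≥ $475,000 → met
2. condition 'offers currency exchange' does not hold → requirement n/a → met
3. surety bond $135,000 < $150,000 → not met
4. designated compliance officers 1 < 2 → not met
5. condition 'issues stored value' does not hold → requirement n/a → met
6. agent due-diligence review 446 days ago vs limit 730 → met
7. BSA training 715 days ago vs limit 730 → met
8. transaction monitoring calibration 516 days ago vs limit 540 → met
9. independent AML audit 97 days ago vs limit 180 → met
10. permissible investments $1,075,000 < $1,100,000 → not met
Not met: 3 of 10

3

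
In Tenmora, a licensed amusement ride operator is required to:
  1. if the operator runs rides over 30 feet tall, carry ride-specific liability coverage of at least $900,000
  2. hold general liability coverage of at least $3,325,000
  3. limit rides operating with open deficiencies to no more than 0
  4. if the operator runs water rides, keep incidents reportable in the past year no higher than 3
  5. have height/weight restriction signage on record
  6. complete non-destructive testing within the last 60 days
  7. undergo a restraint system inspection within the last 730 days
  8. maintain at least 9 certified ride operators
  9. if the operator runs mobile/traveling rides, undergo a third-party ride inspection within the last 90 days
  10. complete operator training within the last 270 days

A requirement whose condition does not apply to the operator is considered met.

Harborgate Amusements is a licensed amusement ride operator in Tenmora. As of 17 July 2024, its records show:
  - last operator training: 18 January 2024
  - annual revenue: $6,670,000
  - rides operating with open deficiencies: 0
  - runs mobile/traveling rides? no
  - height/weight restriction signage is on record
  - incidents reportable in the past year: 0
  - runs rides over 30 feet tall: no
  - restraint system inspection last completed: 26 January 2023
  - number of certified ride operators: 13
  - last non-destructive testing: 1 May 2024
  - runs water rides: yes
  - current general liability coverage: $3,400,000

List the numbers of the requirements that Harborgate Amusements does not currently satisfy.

6

1. condition 'runs rides over 30 feet tall' does not hold → requirement n/a → met
2. general liability coverage $3,400,000 ≥ $3,325,000 → met
3. rides operating with open deficiencies 0 ≤ 0 → met
4. condition 'runs water rides' holds; incidents reportable in the past year 0 ≤ 3 → met
5. height/weight restriction signage present → met
6. non-destructive testing 77 days ago vs limit 60 → not met
7. restraint system inspection 538 days ago vs limit 730 → met
8. certified ride operators 13 ≥ 9 → met
9. condition 'runs mobile/traveling rides' does not hold → requirement n/a → met
10. operator training 181 days ago vs limit 270 → met
Not met: 6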